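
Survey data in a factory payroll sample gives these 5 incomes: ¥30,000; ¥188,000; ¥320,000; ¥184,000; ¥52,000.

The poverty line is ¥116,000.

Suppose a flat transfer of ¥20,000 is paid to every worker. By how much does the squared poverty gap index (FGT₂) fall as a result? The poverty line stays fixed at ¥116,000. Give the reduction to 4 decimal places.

Before: below the line — ¥30,000, ¥52,000; squared poverty gap index (FGT₂) = 0.170809.
After the ¥20,000 transfer: below the line — ¥50,000, ¥72,000; squared poverty gap index (FGT₂) = 0.093520.
Reduction = 0.170809 − 0.093520 = 0.0773.

0.0773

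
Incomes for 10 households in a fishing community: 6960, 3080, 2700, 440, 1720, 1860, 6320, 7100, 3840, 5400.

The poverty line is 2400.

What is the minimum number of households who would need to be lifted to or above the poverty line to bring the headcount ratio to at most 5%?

3 of the 10 households are poor, so H = 3/10 = 0.300.
A headcount ratio of at most 5% allows at most ⌊0.05 × 10⌋ = 0 poor households.
So at least 3 − 0 = 3 must be lifted.

3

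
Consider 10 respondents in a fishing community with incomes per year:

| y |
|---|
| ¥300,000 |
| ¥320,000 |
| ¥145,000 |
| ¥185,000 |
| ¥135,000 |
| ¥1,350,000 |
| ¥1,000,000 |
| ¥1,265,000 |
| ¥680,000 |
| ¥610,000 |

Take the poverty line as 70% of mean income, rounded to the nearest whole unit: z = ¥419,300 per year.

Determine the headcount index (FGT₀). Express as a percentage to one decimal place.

5 of the 10 respondents have income below ¥419,300.
H = 5/10 = 50.0%.

50.0%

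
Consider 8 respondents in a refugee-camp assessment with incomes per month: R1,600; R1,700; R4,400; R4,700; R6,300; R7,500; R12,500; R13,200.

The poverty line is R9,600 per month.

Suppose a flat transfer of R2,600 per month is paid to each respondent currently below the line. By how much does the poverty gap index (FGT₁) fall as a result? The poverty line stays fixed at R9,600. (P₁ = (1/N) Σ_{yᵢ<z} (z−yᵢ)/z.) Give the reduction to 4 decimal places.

Before: below the line — R1,600, R1,700, R4,400, R4,700, R6,300, R7,500; poverty gap index (FGT₁) = 0.408854.
After the R2,600 transfer: below the line — R4,200, R4,300, R7,000, R7,300, R8,900; poverty gap index (FGT₁) = 0.212240.
Reduction = 0.408854 − 0.212240 = 0.1966.

0.1966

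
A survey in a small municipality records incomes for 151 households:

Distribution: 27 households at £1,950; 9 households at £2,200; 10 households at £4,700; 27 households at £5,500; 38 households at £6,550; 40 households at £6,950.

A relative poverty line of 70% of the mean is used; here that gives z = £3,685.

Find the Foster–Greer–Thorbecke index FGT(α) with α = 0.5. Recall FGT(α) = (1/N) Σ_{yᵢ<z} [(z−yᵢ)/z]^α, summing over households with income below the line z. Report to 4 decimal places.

0.1605

Incomes under z: 27×£1,950, 9×£2,200 (q = 36 of N = 151).
Shortfall ratios: (3685−1950)/3685 = 0.4708 (×27); (3685−2200)/3685 = 0.4030 (×9).
Raised to α = 0.5: 0.68617 (×27); 0.63481 (×9).
Sum = 24.239858; FGT(0.5) = 24.239858 / 151 = 0.1605.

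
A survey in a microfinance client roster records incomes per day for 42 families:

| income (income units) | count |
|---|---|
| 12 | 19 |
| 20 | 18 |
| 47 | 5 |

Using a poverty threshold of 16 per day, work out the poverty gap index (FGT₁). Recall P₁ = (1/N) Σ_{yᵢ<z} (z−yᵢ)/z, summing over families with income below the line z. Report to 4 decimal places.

Below z: 19×12 (q = 19 of N = 42).
Shortfall ratios: (16−12)/16 = 0.2500 (×19).
Σ = 4.750000. Dividing by the full population N = 42 gives P₁ = 0.1131.

0.1131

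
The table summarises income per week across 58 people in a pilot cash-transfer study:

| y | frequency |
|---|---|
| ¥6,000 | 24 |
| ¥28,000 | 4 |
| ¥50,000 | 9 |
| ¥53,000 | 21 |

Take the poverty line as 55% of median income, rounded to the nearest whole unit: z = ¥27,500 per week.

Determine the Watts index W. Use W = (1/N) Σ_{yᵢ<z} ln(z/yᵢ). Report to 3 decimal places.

Poor units: 24×¥6,000 (q = 24 of N = 58).
Log gaps: ln(27500/6000) = 1.5224 (×24).
W = 36.538237 / 58 = 0.630.

0.630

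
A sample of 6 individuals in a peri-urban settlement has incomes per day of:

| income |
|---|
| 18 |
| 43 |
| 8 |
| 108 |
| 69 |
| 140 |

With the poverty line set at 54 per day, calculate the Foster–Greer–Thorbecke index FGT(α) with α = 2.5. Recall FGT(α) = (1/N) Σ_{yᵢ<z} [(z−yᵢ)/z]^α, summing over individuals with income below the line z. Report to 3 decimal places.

0.175

Poor units: 8, 18, 43 (q = 3 of N = 6).
Relative gaps: (54−8)/54 = 0.8519; (54−18)/54 = 0.6667; (54−43)/54 = 0.2037.
Raised to α = 2.5: 0.66975; 0.36289; 0.01873.
Sum = 1.051362; FGT(2.5) = 1.051362 / 6 = 0.175.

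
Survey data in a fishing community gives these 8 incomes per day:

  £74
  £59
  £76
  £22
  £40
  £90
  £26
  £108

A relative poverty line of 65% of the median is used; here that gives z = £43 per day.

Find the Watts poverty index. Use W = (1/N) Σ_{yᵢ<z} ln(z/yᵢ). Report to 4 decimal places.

0.1557

Below z: £22, £26, £40 (q = 3 of N = 8).
ln(z/y) terms: ln(43/22) = 0.6702; ln(43/26) = 0.5031; ln(43/40) = 0.0723.
W = 1.245582 / 8 = 0.1557.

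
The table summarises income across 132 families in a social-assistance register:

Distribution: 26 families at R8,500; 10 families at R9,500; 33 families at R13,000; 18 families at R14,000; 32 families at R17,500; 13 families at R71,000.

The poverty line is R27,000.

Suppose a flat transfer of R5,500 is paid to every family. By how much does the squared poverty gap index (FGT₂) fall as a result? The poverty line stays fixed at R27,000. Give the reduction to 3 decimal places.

Before: below the line — 26×R8,500, 10×R9,500, 33×R13,000, 18×R14,000, 32×R17,500; squared poverty gap index (FGT₂) = 0.25314.
After the R5,500 transfer: below the line — 26×R14,000, 10×R15,000, 33×R18,500, 18×R19,500, 32×R23,000; squared poverty gap index (FGT₂) = 0.10125.
Reduction = 0.25314 − 0.10125 = 0.152.

0.152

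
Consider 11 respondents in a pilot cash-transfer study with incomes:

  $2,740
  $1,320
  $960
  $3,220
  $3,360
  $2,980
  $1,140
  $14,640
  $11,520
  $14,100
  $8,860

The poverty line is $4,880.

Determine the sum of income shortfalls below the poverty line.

Poor units: $960, $1,140, $1,320, $2,740, $2,980, $3,220, $3,360 (q = 7 of N = 11).
Individual gaps: 4880−960 = 3920; 4880−1140 = 3740; 4880−1320 = 3560; 4880−2740 = 2140; 4880−2980 = 1900; 4880−3220 = 1660; 4880−3360 = 1520.
Aggregate gap = $18,440.

$18,440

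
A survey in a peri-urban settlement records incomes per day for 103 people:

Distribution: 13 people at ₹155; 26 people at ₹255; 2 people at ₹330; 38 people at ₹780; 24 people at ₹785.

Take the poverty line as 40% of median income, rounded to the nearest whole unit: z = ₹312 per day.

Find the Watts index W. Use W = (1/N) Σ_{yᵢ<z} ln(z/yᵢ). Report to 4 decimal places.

Below z: 13×₹155, 26×₹255 (q = 39 of N = 103).
Log gaps: ln(312/155) = 0.6996 (×13); ln(312/255) = 0.2017 (×26).
W = 14.339746 / 103 = 0.1392.

0.1392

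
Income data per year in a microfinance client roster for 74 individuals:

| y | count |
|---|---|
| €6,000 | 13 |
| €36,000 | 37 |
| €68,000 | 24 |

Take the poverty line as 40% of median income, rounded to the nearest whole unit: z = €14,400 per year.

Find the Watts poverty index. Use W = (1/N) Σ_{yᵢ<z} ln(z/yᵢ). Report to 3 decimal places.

0.154

Below z: 13×€6,000 (q = 13 of N = 74).
ln(z/y) terms: ln(14400/6000) = 0.8755 (×13).
W = 11.381094 / 74 = 0.154.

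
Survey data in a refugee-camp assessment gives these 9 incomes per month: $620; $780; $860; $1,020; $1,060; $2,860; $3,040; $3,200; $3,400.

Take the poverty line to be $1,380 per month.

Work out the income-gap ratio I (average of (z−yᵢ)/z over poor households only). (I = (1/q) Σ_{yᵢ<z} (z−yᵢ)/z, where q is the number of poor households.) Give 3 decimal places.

0.371

Poor units: $620, $780, $860, $1,020, $1,060 (q = 5 of N = 9).
Relative gaps: 0.5507, 0.4348, 0.3768, 0.2609, 0.2319; sum = 1.855072.
I averages over the q = 5 poor units only: 1.855072 / 5 = 0.371.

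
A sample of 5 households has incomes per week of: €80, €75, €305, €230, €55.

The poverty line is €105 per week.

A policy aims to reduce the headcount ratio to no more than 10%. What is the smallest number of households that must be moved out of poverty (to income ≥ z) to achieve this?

Currently q = 3 of N = 5 are below the line (H = 0.600).
A headcount ratio of at most 10% allows at most ⌊0.10 × 5⌋ = 0 poor households.
So at least 3 − 0 = 3 must be lifted.

3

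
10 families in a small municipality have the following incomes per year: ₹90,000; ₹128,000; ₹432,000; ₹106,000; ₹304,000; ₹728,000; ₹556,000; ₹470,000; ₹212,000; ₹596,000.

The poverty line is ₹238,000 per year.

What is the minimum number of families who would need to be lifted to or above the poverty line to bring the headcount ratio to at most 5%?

4

Currently q = 4 of N = 10 are below the line (H = 0.400).
A headcount ratio of at most 5% allows at most ⌊0.05 × 10⌋ = 0 poor families.
So at least 4 − 0 = 4 must be lifted.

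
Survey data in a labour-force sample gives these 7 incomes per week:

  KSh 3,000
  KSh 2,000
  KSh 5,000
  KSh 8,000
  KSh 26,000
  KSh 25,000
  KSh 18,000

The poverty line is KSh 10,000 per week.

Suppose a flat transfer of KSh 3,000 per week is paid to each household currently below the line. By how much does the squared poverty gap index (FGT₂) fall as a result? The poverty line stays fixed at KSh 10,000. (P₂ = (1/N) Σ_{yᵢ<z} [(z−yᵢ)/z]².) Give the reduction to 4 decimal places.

Before: below the line — KSh 2,000, KSh 3,000, KSh 5,000, KSh 8,000; squared poverty gap index (FGT₂) = 0.202857.
After the KSh 3,000 transfer: below the line — KSh 5,000, KSh 6,000, KSh 8,000; squared poverty gap index (FGT₂) = 0.064286.
Reduction = 0.202857 − 0.064286 = 0.1386.

0.1386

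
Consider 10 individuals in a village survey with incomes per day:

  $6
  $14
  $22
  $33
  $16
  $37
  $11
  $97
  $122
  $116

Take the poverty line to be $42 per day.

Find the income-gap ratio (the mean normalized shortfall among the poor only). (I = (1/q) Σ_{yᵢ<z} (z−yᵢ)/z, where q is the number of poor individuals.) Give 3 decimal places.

Incomes under z: $6, $11, $14, $16, $22, $33, $37 (q = 7 of N = 10).
Shortfall ratios (z−y)/z: 0.8571, 0.7381, 0.6667, 0.6190, 0.4762, 0.2143, 0.1190; sum = 3.690476.
I averages over the q = 7 poor units only: 3.690476 / 7 = 0.527.

0.527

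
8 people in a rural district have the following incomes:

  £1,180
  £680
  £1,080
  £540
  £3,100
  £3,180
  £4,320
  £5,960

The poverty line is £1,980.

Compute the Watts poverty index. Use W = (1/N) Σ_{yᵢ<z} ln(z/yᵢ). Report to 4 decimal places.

Incomes under z: £540, £680, £1,080, £1,180 (q = 4 of N = 8).
ln(z/y) terms: ln(1980/540) = 1.2993; ln(1980/680) = 1.0688; ln(1980/1080) = 0.6061; ln(1980/1180) = 0.5176.
W = 3.491761 / 8 = 0.4365.

0.4365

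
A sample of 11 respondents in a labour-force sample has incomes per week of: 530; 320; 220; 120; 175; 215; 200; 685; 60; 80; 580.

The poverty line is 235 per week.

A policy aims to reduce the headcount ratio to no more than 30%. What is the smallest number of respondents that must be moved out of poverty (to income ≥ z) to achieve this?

7 of the 11 respondents are poor, so H = 7/11 = 0.636.
A headcount ratio of at most 30% allows at most ⌊0.30 × 11⌋ = 3 poor respondents.
So at least 7 − 3 = 4 must be lifted.

4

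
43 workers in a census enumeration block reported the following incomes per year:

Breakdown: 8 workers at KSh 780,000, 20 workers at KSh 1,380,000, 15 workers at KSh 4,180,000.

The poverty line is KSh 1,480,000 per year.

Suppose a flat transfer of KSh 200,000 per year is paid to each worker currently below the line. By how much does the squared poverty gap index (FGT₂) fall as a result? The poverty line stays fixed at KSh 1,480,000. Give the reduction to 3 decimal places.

Before: below the line — 8×KSh 780,000, 20×KSh 1,380,000; squared poverty gap index (FGT₂) = 0.04374.
After the KSh 200,000 transfer: below the line — 8×KSh 980,000; squared poverty gap index (FGT₂) = 0.02123.
Reduction = 0.04374 − 0.02123 = 0.023.

0.023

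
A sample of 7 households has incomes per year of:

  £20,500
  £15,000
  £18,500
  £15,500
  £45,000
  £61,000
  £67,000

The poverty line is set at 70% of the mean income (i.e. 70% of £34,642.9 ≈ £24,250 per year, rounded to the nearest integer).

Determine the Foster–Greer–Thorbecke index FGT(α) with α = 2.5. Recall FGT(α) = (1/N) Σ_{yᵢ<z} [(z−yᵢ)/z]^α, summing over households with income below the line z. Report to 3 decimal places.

0.029

Poor units: £15,000, £15,500, £18,500, £20,500 (q = 4 of N = 7).
Shortfall ratios: (24250−15000)/24250 = 0.3814; (24250−15500)/24250 = 0.3608; (24250−18500)/24250 = 0.2371; (24250−20500)/24250 = 0.1546.
Raised to α = 2.5: 0.08986; 0.07821; 0.02738; 0.00940.
Sum = 0.204849; FGT(2.5) = 0.204849 / 7 = 0.029.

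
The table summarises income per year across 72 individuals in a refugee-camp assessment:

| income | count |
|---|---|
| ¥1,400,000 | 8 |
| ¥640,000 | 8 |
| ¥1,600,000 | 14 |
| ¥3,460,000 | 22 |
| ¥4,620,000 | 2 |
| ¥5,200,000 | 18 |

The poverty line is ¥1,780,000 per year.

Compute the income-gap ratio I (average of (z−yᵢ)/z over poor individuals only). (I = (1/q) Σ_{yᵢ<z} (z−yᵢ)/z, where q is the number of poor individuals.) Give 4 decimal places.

0.2749

Poor units: 8×¥640,000, 8×¥1,400,000, 14×¥1,600,000 (q = 30 of N = 72).
Relative gaps: 0.6404 (×8), 0.2135 (×8), 0.1011 (×14); sum = 8.247191.
The income-gap ratio divides by q (the poor only): 8.247191 / 30 = 0.2749.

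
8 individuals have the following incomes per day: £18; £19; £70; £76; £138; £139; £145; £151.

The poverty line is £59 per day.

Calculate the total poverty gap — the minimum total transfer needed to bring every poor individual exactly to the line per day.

Below the line: £18, £19 (q = 2 of N = 8).
Individual gaps: 59−18 = 41; 59−19 = 40.
Aggregate gap = £81.

£81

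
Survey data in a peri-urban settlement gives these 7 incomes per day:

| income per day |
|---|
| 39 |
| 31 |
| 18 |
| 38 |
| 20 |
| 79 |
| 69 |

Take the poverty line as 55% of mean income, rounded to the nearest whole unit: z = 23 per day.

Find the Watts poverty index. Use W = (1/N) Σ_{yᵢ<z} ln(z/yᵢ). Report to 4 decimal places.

Poor units: 18, 20 (q = 2 of N = 7).
Log gaps: ln(23/18) = 0.2451; ln(23/20) = 0.1398.
W = 0.384884 / 7 = 0.0550.

0.0550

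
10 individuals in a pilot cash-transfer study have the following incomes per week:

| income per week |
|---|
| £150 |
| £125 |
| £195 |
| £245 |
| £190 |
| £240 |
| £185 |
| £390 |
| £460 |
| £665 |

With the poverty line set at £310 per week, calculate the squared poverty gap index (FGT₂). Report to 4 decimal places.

0.1168

Below the line: £125, £150, £185, £190, £195, £240, £245 (q = 7 of N = 10).
Shortfall ratios: (310−125)/310 = 0.5968; (310−150)/310 = 0.5161; (310−185)/310 = 0.4032; (310−190)/310 = 0.3871; (310−195)/310 = 0.3710; (310−240)/310 = 0.2258; (310−245)/310 = 0.2097.
Squared: 0.3561; 0.2664; 0.1626; 0.1498; 0.1376; 0.0510; 0.0440.
Sum = 1.167534; P₂ = 1.167534 / 10 = 0.1168.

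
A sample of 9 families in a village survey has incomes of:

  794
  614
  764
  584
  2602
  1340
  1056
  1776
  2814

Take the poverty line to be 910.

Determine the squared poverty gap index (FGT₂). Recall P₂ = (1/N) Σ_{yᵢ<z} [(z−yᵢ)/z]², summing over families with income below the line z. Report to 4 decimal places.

0.0307

Below z: 584, 614, 764, 794 (q = 4 of N = 9).
Shortfall ratios: (910−584)/910 = 0.3582; (910−614)/910 = 0.3253; (910−764)/910 = 0.1604; (910−794)/910 = 0.1275.
Squared: 0.1283; 0.1058; 0.0257; 0.0162.
Sum = 0.276131; P₂ = 0.276131 / 9 = 0.0307.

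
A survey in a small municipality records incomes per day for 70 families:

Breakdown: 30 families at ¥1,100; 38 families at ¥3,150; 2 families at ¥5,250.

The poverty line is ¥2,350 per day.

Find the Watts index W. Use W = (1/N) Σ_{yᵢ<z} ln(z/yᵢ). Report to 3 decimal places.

Below z: 30×¥1,100 (q = 30 of N = 70).
Log gaps: ln(2350/1100) = 0.7591 (×30).
W = 22.773154 / 70 = 0.325.

0.325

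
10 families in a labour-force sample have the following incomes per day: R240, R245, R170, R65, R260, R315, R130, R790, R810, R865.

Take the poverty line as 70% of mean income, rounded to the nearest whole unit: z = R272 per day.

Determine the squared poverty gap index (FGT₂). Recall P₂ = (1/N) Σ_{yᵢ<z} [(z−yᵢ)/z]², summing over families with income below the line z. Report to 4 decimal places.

0.1018

Poor units: R65, R130, R170, R240, R245, R260 (q = 6 of N = 10).
Relative gaps: (272−65)/272 = 0.7610; (272−130)/272 = 0.5221; (272−170)/272 = 0.3750; (272−240)/272 = 0.1176; (272−245)/272 = 0.0993; (272−260)/272 = 0.0441.
Squared: 0.5792; 0.2725; 0.1406; 0.0138; 0.0099; 0.0019.
Sum = 1.017977; P₂ = 1.017977 / 10 = 0.1018.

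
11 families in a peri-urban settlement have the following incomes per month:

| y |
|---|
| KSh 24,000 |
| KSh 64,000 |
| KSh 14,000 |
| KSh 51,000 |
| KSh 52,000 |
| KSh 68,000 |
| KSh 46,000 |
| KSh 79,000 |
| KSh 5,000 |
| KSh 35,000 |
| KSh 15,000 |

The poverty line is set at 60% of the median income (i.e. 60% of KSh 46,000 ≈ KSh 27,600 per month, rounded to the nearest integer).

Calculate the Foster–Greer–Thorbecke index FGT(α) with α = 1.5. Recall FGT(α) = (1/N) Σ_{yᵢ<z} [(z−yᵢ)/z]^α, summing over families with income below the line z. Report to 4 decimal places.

0.1311

Incomes under z: KSh 5,000, KSh 14,000, KSh 15,000, KSh 24,000 (q = 4 of N = 11).
Gap ratios (z−y)/z: (27600−5000)/27600 = 0.8188; (27600−14000)/27600 = 0.4928; (27600−15000)/27600 = 0.4565; (27600−24000)/27600 = 0.1304.
Raised to α = 1.5: 0.74097; 0.34590; 0.30846; 0.04711.
Sum = 1.442425; FGT(1.5) = 1.442425 / 11 = 0.1311.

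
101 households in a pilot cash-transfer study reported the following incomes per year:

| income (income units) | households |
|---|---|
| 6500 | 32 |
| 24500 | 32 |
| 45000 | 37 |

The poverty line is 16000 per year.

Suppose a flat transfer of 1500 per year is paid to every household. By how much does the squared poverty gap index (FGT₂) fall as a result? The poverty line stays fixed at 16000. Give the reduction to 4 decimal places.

0.0325

Before: below the line — 32×6500; squared poverty gap index (FGT₂) = 0.111696.
After the 1500 transfer: below the line — 32×8000; squared poverty gap index (FGT₂) = 0.079208.
Reduction = 0.111696 − 0.079208 = 0.0325.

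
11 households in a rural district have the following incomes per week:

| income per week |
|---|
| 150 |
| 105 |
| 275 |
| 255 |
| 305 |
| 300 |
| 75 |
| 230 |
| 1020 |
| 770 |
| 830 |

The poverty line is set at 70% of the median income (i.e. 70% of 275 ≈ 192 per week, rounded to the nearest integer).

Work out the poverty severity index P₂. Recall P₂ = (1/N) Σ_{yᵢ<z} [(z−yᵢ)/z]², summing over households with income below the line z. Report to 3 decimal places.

Poor units: 75, 105, 150 (q = 3 of N = 11).
Shortfall ratios: (192−75)/192 = 0.6094; (192−105)/192 = 0.4531; (192−150)/192 = 0.2188.
Squared: 0.3713; 0.2053; 0.0479.
Sum = 0.624512; P₂ = 0.624512 / 11 = 0.057.

0.057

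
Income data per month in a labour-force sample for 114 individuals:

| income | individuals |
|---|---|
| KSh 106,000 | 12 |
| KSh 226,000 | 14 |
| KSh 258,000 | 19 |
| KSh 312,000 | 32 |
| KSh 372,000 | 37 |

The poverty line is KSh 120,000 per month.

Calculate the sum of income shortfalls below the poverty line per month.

KSh 168,000

Poor units: 12×KSh 106,000 (q = 12 of N = 114).
Individual gaps: 12×(120000−106000) = 168000.
Aggregate gap = KSh 168,000.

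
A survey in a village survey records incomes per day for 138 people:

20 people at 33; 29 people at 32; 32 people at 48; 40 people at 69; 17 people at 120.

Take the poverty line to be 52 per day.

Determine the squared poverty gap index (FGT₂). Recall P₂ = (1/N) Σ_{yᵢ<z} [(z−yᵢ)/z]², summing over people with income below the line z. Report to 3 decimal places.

0.052

Incomes under z: 29×32, 20×33, 32×48 (q = 81 of N = 138).
Shortfall ratios: (52−32)/52 = 0.3846 (×29); (52−33)/52 = 0.3654 (×20); (52−48)/52 = 0.0769 (×32).
Squared: 0.1479 (×29); 0.1335 (×20); 0.0059 (×32).
Sum = 7.149408; P₂ = 7.149408 / 138 = 0.052.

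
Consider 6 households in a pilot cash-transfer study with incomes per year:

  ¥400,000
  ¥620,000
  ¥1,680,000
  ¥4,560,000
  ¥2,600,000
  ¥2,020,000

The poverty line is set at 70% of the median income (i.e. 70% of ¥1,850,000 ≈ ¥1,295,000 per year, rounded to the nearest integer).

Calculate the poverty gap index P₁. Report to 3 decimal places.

Below the line: ¥400,000, ¥620,000 (q = 2 of N = 6).
Gap ratios (z−y)/z: (1295000−400000)/1295000 = 0.6911; (1295000−620000)/1295000 = 0.5212.
Σ = 1.212355. Dividing by the full population N = 6 gives P₁ = 0.202.

0.202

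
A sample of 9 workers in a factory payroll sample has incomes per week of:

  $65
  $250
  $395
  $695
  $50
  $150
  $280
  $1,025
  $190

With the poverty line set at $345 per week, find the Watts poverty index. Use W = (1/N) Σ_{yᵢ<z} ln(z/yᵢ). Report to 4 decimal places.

Below the line: $50, $65, $150, $190, $250, $280 (q = 6 of N = 9).
ln(z/y) terms: ln(345/50) = 1.9315; ln(345/65) = 1.6692; ln(345/150) = 0.8329; ln(345/190) = 0.5965; ln(345/250) = 0.3221; ln(345/280) = 0.2088.
W = 5.560946 / 9 = 0.6179.

0.6179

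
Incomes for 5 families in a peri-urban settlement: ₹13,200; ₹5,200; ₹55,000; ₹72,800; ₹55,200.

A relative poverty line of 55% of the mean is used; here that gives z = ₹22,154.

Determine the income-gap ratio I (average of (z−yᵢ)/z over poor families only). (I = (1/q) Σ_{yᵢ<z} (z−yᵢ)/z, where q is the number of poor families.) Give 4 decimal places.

Poor units: ₹5,200, ₹13,200 (q = 2 of N = 5).
Shortfall ratios (z−y)/z: 0.7653, 0.4042; sum = 1.169450.
I averages over the q = 2 poor units only: 1.169450 / 2 = 0.5847.

0.5847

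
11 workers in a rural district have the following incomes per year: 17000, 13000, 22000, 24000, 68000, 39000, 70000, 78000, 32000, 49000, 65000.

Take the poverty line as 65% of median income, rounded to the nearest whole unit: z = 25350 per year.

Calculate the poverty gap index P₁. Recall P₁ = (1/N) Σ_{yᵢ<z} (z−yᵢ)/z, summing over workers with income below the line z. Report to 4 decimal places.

Below z: 13000, 17000, 22000, 24000 (q = 4 of N = 11).
Relative gaps: (25350−13000)/25350 = 0.4872; (25350−17000)/25350 = 0.3294; (25350−22000)/25350 = 0.1321; (25350−24000)/25350 = 0.0533.
Σ = 1.001972. Dividing by the full population N = 11 gives P₁ = 0.0911.

0.0911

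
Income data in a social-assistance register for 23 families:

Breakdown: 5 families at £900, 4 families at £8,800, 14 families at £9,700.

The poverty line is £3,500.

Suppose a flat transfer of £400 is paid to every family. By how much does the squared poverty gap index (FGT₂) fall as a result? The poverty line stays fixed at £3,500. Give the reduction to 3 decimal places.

Before: below the line — 5×£900; squared poverty gap index (FGT₂) = 0.11996.
After the £400 transfer: below the line — 5×£1,300; squared poverty gap index (FGT₂) = 0.08589.
Reduction = 0.11996 − 0.08589 = 0.034.

0.034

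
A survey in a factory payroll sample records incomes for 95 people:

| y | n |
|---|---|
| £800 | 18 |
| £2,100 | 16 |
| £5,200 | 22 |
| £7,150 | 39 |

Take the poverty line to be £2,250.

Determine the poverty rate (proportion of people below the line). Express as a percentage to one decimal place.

35.8%

34 of the 95 people have income below £2,250.
H = 34/95 = 35.8%.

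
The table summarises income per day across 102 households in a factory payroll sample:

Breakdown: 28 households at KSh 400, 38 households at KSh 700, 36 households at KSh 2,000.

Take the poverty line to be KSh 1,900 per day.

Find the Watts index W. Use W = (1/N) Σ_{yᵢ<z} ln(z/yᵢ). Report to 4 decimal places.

0.7997

Poor units: 28×KSh 400, 38×KSh 700 (q = 66 of N = 102).
Log shortfalls: ln(1900/400) = 1.5581 (×28); ln(1900/700) = 0.9985 (×38).
W = 81.572145 / 102 = 0.7997.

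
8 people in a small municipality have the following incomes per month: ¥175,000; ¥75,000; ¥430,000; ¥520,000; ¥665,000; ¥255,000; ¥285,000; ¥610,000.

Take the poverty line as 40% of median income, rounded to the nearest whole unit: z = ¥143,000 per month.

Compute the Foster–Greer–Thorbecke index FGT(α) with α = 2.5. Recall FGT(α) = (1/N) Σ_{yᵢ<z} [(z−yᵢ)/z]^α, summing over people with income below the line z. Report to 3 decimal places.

0.019

Below the line: ¥75,000 (q = 1 of N = 8).
Normalized shortfalls: (143000−75000)/143000 = 0.4755.
Raised to α = 2.5: 0.15593.
Sum = 0.155931; FGT(2.5) = 0.155931 / 8 = 0.019.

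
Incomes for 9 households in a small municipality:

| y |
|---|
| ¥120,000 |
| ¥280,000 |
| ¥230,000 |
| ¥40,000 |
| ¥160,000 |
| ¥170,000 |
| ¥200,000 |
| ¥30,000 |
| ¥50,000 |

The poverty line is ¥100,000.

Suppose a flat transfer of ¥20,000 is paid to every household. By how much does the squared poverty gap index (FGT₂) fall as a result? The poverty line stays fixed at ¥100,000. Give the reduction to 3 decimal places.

0.067

Before: below the line — ¥30,000, ¥40,000, ¥50,000; squared poverty gap index (FGT₂) = 0.12222.
After the ¥20,000 transfer: below the line — ¥50,000, ¥60,000, ¥70,000; squared poverty gap index (FGT₂) = 0.05556.
Reduction = 0.12222 − 0.05556 = 0.067.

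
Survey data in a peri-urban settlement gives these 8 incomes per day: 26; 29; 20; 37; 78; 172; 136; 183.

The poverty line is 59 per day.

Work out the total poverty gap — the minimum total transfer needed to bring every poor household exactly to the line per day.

124

Below the line: 20, 26, 29, 37 (q = 4 of N = 8).
Individual gaps: 59−20 = 39; 59−26 = 33; 59−29 = 30; 59−37 = 22.
Aggregate gap = 124.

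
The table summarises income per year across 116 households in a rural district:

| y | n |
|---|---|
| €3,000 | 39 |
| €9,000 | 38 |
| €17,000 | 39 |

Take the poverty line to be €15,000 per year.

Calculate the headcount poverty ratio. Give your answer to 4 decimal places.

0.6638

77 of the 116 households have income below €15,000.
H = 77/116 = 0.6638.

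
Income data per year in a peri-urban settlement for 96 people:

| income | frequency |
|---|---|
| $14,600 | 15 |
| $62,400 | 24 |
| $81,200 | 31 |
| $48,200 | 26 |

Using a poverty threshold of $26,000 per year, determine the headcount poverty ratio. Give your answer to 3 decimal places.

15 of the 96 people have income below $26,000.
H = 15/96 = 0.156.

0.156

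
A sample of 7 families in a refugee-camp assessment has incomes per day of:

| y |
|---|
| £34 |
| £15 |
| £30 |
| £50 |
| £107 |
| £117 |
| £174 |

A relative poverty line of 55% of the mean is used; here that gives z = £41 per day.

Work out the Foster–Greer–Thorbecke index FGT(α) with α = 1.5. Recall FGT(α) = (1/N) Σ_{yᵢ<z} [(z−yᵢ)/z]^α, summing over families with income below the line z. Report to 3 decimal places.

Below z: £15, £30, £34 (q = 3 of N = 7).
Normalized shortfalls: (41−15)/41 = 0.6341; (41−30)/41 = 0.2683; (41−34)/41 = 0.1707.
Raised to α = 1.5: 0.50499; 0.13897; 0.07055.
Sum = 0.714505; FGT(1.5) = 0.714505 / 7 = 0.102.

0.102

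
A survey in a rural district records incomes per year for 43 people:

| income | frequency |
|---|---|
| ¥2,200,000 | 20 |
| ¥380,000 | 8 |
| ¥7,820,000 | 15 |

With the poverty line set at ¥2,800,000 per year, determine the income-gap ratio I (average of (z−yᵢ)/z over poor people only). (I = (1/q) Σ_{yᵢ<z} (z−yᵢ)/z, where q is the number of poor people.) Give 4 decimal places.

0.4000

Below the line: 8×¥380,000, 20×¥2,200,000 (q = 28 of N = 43).
Relative gaps: 0.8643 (×8), 0.2143 (×20); sum = 11.200000.
I averages over the q = 28 poor units only: 11.200000 / 28 = 0.4000.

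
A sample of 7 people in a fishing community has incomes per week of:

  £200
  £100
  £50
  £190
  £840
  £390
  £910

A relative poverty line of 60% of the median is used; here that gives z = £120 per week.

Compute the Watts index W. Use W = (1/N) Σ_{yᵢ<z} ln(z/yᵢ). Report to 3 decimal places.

Poor units: £50, £100 (q = 2 of N = 7).
Log gaps: ln(120/50) = 0.8755; ln(120/100) = 0.1823.
W = 1.057790 / 7 = 0.151.

0.151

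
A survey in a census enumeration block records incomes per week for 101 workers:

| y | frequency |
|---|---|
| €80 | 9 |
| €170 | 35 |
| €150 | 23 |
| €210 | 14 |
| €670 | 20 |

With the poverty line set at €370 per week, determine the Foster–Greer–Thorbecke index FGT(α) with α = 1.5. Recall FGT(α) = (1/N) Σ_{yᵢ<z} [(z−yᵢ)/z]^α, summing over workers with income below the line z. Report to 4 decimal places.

Below the line: 9×€80, 23×€150, 35×€170, 14×€210 (q = 81 of N = 101).
Gap ratios (z−y)/z: (370−80)/370 = 0.7838 (×9); (370−150)/370 = 0.5946 (×23); (370−170)/370 = 0.5405 (×35); (370−210)/370 = 0.4324 (×14).
Raised to α = 1.5: 0.69390 (×9); 0.45849 (×23); 0.39741 (×35); 0.28437 (×14).
Sum = 34.680960; FGT(1.5) = 34.680960 / 101 = 0.3434.

0.3434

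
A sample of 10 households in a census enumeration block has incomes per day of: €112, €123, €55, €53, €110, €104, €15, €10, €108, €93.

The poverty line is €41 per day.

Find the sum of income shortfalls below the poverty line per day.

Below the line: €10, €15 (q = 2 of N = 10).
Individual gaps: 41−10 = 31; 41−15 = 26.
Aggregate gap = €57.

€57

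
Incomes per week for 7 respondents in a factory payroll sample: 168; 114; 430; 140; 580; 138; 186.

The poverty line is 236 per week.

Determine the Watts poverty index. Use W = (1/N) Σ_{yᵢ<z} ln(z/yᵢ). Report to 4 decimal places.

0.3378

Incomes under z: 114, 138, 140, 168, 186 (q = 5 of N = 7).
Log shortfalls: ln(236/114) = 0.7276; ln(236/138) = 0.5366; ln(236/140) = 0.5222; ln(236/168) = 0.3399; ln(236/186) = 0.2381.
W = 2.364354 / 7 = 0.3378.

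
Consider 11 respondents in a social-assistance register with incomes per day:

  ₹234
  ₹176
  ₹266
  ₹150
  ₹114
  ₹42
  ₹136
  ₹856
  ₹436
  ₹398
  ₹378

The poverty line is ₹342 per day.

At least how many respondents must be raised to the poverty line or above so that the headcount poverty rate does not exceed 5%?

7

Currently q = 7 of N = 11 are below the line (H = 0.636).
A headcount ratio of at most 5% allows at most ⌊0.05 × 11⌋ = 0 poor respondents.
So at least 7 − 0 = 7 must be lifted.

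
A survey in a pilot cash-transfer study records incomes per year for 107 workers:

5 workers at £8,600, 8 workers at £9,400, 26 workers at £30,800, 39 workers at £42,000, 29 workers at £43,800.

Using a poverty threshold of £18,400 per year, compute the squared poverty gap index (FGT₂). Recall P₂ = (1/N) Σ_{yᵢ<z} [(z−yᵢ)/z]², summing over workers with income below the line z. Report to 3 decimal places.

0.031

Poor units: 5×£8,600, 8×£9,400 (q = 13 of N = 107).
Shortfall ratios: (18400−8600)/18400 = 0.5326 (×5); (18400−9400)/18400 = 0.4891 (×8).
Squared: 0.2837 (×5); 0.2392 (×8).
Sum = 3.332349; P₂ = 3.332349 / 107 = 0.031.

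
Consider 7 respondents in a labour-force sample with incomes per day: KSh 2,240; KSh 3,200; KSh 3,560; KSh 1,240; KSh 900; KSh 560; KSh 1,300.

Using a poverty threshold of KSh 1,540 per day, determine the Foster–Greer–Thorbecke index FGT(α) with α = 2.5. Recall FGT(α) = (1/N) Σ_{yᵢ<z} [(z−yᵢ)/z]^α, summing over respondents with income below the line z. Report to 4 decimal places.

Poor units: KSh 560, KSh 900, KSh 1,240, KSh 1,300 (q = 4 of N = 7).
Relative gaps: (1540−560)/1540 = 0.6364; (1540−900)/1540 = 0.4156; (1540−1240)/1540 = 0.1948; (1540−1300)/1540 = 0.1558.
Raised to α = 2.5: 0.32305; 0.11134; 0.01675; 0.00959.
Sum = 0.460722; FGT(2.5) = 0.460722 / 7 = 0.0658.

0.0658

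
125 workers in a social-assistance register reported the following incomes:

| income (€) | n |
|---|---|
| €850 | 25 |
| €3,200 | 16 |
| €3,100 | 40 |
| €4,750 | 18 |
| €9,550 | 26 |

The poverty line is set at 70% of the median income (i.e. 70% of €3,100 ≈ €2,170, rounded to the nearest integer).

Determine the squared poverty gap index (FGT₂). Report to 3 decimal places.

0.074

Incomes under z: 25×€850 (q = 25 of N = 125).
Relative gaps: (2170−850)/2170 = 0.6083 (×25).
Squared: 0.3700 (×25).
Sum = 9.250568; P₂ = 9.250568 / 125 = 0.074.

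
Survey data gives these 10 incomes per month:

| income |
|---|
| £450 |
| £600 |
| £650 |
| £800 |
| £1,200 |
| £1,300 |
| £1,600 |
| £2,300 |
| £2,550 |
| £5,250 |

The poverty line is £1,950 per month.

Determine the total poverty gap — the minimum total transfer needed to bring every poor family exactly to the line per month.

Below z: £450, £600, £650, £800, £1,200, £1,300, £1,600 (q = 7 of N = 10).
Individual gaps: 1950−450 = 1500; 1950−600 = 1350; 1950−650 = 1300; 1950−800 = 1150; 1950−1200 = 750; 1950−1300 = 650; 1950−1600 = 350.
Aggregate gap = £7,050.

£7,050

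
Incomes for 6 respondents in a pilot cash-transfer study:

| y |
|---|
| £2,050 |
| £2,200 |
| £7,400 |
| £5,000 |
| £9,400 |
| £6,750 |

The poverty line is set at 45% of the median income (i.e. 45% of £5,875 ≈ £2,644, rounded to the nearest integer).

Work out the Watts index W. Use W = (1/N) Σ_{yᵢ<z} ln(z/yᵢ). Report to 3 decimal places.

Below z: £2,050, £2,200 (q = 2 of N = 6).
ln(z/y) terms: ln(2644/2050) = 0.2545; ln(2644/2200) = 0.1838.
W = 0.438289 / 6 = 0.073.

0.073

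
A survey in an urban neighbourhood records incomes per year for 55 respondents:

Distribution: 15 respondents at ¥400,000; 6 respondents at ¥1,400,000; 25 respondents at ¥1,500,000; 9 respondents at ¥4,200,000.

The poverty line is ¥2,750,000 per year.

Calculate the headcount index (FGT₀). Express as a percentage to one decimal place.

46 of the 55 respondents have income below ¥2,750,000.
H = 46/55 = 83.6%.

83.6%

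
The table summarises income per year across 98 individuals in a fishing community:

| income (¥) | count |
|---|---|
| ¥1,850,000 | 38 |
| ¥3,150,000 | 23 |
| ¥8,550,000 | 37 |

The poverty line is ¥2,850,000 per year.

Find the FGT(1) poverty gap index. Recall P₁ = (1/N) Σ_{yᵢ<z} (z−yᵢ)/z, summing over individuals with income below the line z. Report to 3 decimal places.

0.136

Below z: 38×¥1,850,000 (q = 38 of N = 98).
Relative gaps: (2850000−1850000)/2850000 = 0.3509 (×38).
Σ = 13.333333. Dividing by the full population N = 98 gives P₁ = 0.136.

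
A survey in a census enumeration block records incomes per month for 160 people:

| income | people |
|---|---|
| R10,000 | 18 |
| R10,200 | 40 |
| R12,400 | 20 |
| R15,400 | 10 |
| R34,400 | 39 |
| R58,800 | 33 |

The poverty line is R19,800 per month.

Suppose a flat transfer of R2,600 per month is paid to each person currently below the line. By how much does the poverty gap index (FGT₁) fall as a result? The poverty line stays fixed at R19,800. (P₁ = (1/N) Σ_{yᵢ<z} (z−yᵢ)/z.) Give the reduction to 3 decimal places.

Before: below the line — 18×R10,000, 40×R10,200, 20×R12,400, 10×R15,400; poverty gap index (FGT₁) = 0.23750.
After the R2,600 transfer: below the line — 18×R12,600, 40×R12,800, 20×R15,000, 10×R18,000; poverty gap index (FGT₁) = 0.16528.
Reduction = 0.23750 − 0.16528 = 0.072.

0.072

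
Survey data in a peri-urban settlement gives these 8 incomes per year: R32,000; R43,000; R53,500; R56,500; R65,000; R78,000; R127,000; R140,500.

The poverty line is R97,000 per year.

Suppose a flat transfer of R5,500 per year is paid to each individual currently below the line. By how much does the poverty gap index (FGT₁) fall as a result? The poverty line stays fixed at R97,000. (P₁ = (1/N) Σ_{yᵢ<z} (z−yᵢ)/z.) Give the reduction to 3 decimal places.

0.043

Before: below the line — R32,000, R43,000, R53,500, R56,500, R65,000, R78,000; poverty gap index (FGT₁) = 0.32732.
After the R5,500 transfer: below the line — R37,500, R48,500, R59,000, R62,000, R70,500, R83,500; poverty gap index (FGT₁) = 0.28479.
Reduction = 0.32732 − 0.28479 = 0.043.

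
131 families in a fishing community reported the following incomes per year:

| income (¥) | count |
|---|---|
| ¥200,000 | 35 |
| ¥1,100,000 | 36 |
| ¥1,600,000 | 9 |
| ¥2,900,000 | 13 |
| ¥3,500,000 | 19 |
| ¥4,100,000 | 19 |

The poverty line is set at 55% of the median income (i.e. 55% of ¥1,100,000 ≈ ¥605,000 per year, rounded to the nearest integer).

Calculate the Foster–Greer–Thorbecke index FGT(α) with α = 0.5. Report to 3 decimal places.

Below the line: 35×¥200,000 (q = 35 of N = 131).
Normalized shortfalls: (605000−200000)/605000 = 0.6694 (×35).
Raised to α = 0.5: 0.81818 (×35).
Sum = 28.636364; FGT(0.5) = 28.636364 / 131 = 0.219.

0.219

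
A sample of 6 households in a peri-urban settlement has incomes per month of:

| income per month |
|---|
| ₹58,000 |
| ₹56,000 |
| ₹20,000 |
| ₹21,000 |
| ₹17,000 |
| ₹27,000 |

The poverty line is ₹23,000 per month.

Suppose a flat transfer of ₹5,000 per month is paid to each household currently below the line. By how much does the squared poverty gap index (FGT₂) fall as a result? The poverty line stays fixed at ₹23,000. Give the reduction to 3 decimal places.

0.015

Before: below the line — ₹17,000, ₹20,000, ₹21,000; squared poverty gap index (FGT₂) = 0.01544.
After the ₹5,000 transfer: below the line — ₹22,000; squared poverty gap index (FGT₂) = 0.00032.
Reduction = 0.01544 − 0.00032 = 0.015.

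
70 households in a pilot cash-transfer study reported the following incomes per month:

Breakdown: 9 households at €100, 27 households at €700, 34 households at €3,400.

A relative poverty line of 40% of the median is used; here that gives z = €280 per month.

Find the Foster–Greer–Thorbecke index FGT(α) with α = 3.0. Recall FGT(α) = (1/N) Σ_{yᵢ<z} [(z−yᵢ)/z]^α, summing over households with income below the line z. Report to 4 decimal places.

Poor units: 9×€100 (q = 9 of N = 70).
Normalized shortfalls: (280−100)/280 = 0.6429 (×9).
Raised to α = 3.0: 0.26567 (×9).
Sum = 2.391035; FGT(3.0) = 2.391035 / 70 = 0.0342.

0.0342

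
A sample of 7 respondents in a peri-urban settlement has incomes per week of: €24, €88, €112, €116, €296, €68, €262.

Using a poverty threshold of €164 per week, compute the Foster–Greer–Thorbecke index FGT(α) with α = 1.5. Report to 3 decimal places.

Incomes under z: €24, €68, €88, €112, €116 (q = 5 of N = 7).
Normalized shortfalls: (164−24)/164 = 0.8537; (164−68)/164 = 0.5854; (164−88)/164 = 0.4634; (164−112)/164 = 0.3171; (164−116)/164 = 0.2927.
Raised to α = 1.5: 0.78873; 0.44786; 0.31547; 0.17854; 0.15834.
Sum = 1.888936; FGT(1.5) = 1.888936 / 7 = 0.270.

0.270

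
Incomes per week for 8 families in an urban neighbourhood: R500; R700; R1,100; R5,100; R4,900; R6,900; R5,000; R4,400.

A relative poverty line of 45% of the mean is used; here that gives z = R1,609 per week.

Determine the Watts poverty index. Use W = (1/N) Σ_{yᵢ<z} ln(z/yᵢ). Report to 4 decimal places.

0.2977

Below z: R500, R700, R1,100 (q = 3 of N = 8).
ln(z/y) terms: ln(1609/500) = 1.1688; ln(1609/700) = 0.8323; ln(1609/1100) = 0.3803.
W = 2.381351 / 8 = 0.2977.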